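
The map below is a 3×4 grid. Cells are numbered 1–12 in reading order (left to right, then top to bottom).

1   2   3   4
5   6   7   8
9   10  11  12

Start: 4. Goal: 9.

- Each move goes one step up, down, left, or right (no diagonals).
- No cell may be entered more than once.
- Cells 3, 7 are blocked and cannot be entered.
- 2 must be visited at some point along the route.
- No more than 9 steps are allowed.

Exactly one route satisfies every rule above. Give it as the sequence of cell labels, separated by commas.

The budget equals the shortest possible length, so every move has to be on a shortest route through the required cells.
Route from 4: down 2 to 12, left 2 to 10, up 2 to 2, left 1 to 1, down 2 to 9 — 9 moves in all.
Check: all required cells visited; 9 ≤ 9 moves.

4, 8, 12, 11, 10, 6, 2, 1, 5, 9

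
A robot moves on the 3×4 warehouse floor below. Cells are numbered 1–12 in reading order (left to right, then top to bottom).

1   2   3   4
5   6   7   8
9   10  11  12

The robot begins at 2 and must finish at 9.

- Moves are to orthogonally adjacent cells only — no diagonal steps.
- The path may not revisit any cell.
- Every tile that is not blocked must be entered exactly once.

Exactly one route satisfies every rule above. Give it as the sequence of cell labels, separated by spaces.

Need to visit all 12 open cells exactly once, starting at 2 and ending at 9.
Route from 2: left 1 to 1, down 1 to 5, right 2 to 7, up 1 to 3, right 1 to 4, down 2 to 12, left 3 to 9 — 11 moves in all.
Check: all 12 open cells covered.

2 1 5 6 7 3 4 8 12 11 10 9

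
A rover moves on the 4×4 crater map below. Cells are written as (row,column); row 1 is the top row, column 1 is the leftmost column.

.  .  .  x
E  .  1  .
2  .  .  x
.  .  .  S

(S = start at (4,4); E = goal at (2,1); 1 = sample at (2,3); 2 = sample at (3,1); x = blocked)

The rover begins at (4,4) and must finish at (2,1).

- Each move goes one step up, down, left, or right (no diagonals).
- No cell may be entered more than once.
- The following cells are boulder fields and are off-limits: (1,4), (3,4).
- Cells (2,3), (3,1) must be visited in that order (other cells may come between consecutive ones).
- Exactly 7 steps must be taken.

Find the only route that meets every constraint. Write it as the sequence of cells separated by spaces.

The waypoints must appear in the order (2,3), (3,1), with no cell reused.
Route from (4,4): left to (4,3), 2× up (reaching (2,3)), left to (2,2), down to (3,2), left to (3,1), up to (2,1) — 7 moves in all.
Check: order respected (1 at step 3, 2 at step 6); 7 moves as required.

(4,4) (4,3) (3,3) (2,3) (2,2) (3,2) (3,1) (2,1)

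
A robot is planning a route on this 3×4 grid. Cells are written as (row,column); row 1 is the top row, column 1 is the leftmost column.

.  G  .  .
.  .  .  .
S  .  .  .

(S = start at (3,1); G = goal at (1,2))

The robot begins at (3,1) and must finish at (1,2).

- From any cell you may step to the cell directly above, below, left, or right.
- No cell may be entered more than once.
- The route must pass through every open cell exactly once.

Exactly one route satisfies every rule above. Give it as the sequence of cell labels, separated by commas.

Need to visit all 12 open cells exactly once, starting at (3,1) and ending at (1,2).
Cell (3,4) has only two open neighbours ((2,4) and (3,3)), so the path must pass straight through it: one of those is the cell it's entered from and the other is where it exits.
Route from (3,1): right 3 to (3,4), up 2 to (1,4), left 1 to (1,3), down 1 to (2,3), left 2 to (2,1), up 1 to (1,1), right 1 to (1,2) — 11 moves in all.
Check: all 12 open cells covered.

(3,1), (3,2), (3,3), (3,4), (2,4), (1,4), (1,3), (2,3), (2,2), (2,1), (1,1), (1,2)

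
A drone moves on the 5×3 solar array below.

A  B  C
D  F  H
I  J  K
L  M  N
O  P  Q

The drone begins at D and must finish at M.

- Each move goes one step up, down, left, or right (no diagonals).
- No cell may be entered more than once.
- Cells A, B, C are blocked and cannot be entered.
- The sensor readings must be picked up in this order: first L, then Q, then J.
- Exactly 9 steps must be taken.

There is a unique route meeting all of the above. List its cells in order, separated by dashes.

The waypoints must appear in the order L, Q, J, with no cell reused.
Route from D: 3× down (reaching O), 2× right (reaching Q), 2× up (reaching K), left to J, down to M — 9 moves in all.
Check: order respected (L at step 2, Q at step 5, J at step 8); 9 moves as required.

D - I - L - O - P - Q - N - K - J - M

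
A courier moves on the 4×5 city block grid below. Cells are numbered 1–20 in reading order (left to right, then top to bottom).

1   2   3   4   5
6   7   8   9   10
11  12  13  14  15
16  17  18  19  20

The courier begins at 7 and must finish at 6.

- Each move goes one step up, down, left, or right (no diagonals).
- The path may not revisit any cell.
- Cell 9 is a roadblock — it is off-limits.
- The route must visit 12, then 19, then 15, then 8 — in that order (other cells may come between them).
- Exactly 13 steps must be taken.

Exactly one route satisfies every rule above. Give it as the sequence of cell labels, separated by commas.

7, 12, 17, 18, 19, 20, 15, 14, 13, 8, 3, 2, 1, 6

The waypoints must appear in the order 12, 19, 15, 8, with no cell reused.
Route from 7: 2× down (reaching 17), 3× right (reaching 20), up to 15, 2× left (reaching 13), 2× up (reaching 3), 2× left (reaching 1), down to 6 — 13 moves in all.
Check: order respected (12 at step 1, 19 at step 4, 15 at step 6, 8 at step 9); 13 moves as required.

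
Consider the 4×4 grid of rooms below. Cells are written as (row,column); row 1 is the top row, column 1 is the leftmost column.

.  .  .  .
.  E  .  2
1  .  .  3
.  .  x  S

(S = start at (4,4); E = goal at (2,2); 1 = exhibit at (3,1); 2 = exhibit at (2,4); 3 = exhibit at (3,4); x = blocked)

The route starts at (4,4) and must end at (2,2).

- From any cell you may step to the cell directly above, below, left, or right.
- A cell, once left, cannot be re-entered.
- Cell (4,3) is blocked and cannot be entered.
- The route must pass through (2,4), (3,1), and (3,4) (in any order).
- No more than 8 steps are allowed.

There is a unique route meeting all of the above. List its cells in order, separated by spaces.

The 8-move cap with required stops at (2,4), (3,1), (3,4) leaves no slack for detours.
Route from (4,4): up 2 to (2,4), left 1 to (2,3), down 1 to (3,3), left 2 to (3,1), up 1 to (2,1), right 1 to (2,2) — 8 moves in all.
Check: all required cells visited; 8 ≤ 8 moves.

(4,4) (3,4) (2,4) (2,3) (3,3) (3,2) (3,1) (2,1) (2,2)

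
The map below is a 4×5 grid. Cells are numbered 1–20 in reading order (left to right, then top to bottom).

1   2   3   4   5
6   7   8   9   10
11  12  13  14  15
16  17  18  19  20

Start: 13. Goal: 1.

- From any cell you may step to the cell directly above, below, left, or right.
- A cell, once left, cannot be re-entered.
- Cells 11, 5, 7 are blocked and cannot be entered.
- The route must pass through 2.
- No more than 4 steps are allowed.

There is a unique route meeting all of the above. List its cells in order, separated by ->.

13 -> 8 -> 3 -> 2 -> 1

The budget equals the shortest possible length, so every move has to be on a shortest route through the required cells.
Route from 13: up 2 to 3, left 2 to 1 — 4 moves in all.
Check: all required cells visited; 4 ≤ 4 moves.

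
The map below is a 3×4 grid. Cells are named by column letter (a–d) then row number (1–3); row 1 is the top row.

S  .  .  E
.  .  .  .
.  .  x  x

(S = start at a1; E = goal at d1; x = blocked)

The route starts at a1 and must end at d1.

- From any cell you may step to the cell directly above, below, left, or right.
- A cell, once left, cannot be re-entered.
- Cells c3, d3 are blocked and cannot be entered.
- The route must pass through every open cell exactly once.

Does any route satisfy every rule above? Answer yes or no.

One route that works: a1 → a2 → a3 → b3 → b2 → b1 → c1 → c2 → d2 → d1.

yes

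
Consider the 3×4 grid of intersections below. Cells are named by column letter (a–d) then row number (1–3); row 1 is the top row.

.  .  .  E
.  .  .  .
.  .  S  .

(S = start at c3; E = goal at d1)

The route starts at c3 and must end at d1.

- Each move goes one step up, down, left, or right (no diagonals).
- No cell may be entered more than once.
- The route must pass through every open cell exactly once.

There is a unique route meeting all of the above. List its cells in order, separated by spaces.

c3 d3 d2 c2 b2 b3 a3 a2 a1 b1 c1 d1

Need to visit all 12 open cells exactly once, starting at c3 and ending at d1.
Cell a3 has only two open neighbours (a2 and b3), so the path must pass straight through it: one of those is the cell it's entered from and the other is where it exits.
Route from c3: right 1 to d3, up 1 to d2, left 2 to b2, down 1 to b3, left 1 to a3, up 2 to a1, right 3 to d1 — 11 moves in all.
Check: all 12 open cells covered.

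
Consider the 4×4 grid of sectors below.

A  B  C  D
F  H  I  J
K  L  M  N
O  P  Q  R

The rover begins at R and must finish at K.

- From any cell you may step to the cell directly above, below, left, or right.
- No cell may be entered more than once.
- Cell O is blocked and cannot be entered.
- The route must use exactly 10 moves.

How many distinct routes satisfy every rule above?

Need simple routes of exactly 10 moves from R to K (Manhattan distance 4, so 3 moves are spent on a detour and 3 undoing it).
Branch systematically from the start, pruning whenever the remaining move budget drops below the Manhattan distance to K or differs from it in parity. Grouping the completions by first move — via N: 14; via Q: 19 — and summing: 14 + 19 = 33.
That gives 33 routes.

33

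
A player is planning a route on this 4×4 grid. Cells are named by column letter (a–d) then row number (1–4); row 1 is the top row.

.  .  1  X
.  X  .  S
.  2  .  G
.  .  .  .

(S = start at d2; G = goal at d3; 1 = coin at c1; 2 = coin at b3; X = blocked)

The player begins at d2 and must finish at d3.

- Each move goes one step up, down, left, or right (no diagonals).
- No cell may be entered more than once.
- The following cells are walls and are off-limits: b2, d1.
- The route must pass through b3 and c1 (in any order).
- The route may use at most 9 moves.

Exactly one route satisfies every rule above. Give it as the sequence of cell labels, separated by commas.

Any route must reach b3 and c1 and still end at d3 within 9 moves, so the order of the required stops is forced.
Route from d2: left to c2, up to c1, 2× left (reaching a1), 2× down (reaching a3), 3× right (reaching d3) — 9 moves in all.
Check: all required cells visited; 9 ≤ 9 moves.

d2, c2, c1, b1, a1, a2, a3, b3, c3, d3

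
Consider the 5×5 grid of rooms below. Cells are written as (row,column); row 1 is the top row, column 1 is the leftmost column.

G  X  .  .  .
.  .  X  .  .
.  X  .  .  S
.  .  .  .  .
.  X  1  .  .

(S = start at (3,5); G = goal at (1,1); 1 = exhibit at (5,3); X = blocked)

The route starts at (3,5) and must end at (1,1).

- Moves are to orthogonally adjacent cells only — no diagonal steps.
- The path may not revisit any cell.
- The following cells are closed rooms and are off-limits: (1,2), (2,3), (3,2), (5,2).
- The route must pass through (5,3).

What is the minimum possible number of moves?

Any route passes through (5,3) somewhere between (3,5) and (1,1). Summing Manhattan distances along the two legs ((3,5) → (5,3) → (1,1)) gives a lower bound of 4 + 6 = 10 moves.
A route of 10 moves achieves this: (3,5) → (4,5) → (5,5) → (5,4) → (5,3) → (4,3) → (4,2) → (4,1) → (3,1) → (2,1) → (1,1).
Since 10 matches the lower bound, it is optimal.

10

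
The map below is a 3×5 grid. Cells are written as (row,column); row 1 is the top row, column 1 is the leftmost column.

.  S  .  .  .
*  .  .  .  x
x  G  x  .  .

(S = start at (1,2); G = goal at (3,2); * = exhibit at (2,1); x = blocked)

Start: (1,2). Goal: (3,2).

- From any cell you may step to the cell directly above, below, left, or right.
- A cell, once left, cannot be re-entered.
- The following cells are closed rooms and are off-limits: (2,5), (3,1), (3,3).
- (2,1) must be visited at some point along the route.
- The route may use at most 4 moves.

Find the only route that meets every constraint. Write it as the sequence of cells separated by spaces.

(1,2) (1,1) (2,1) (2,2) (3,2)

The budget equals the shortest possible length, so every move has to be on a shortest route through the required cells.
Route from (1,2): left to (1,1), down to (2,1), right to (2,2), down to (3,2) — 4 moves in all.
Check: all required cells visited; 4 ≤ 4 moves.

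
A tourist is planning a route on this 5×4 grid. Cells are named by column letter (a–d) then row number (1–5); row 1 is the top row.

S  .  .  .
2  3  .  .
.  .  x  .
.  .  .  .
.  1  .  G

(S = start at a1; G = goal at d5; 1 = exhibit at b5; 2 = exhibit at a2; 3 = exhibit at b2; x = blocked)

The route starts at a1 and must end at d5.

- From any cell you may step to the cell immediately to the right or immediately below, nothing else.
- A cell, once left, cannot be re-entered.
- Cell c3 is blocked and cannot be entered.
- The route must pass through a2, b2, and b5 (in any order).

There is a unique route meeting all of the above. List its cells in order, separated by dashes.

a1 - a2 - b2 - b3 - b4 - b5 - c5 - d5

Moves only go right or down, so the column and row indices never decrease.
Route from a1: down to a2, right to b2, 3× down (reaching b5), 2× right (reaching d5) — 7 moves in all.
Check: all required cells visited.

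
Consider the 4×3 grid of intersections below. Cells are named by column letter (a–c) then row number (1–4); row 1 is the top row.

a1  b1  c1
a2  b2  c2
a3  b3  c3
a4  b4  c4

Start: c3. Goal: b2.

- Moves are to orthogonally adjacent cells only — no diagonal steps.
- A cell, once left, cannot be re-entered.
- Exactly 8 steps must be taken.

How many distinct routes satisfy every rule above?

5

Need simple routes of exactly 8 moves from c3 to b2 (Manhattan distance 2, so 3 moves are spent on a detour and 3 undoing it).
Enumerating: c3 c2 c1 b1 a1 a2 a3 b3 b2 | c3 c4 b4 b3 a3 a2 a1 b1 b2 | c3 c4 b4 a4 a3 a2 a1 b1 b2 | c3 b3 b4 a4 a3 a2 a1 b1 b2 | c3 b3 a3 a2 a1 b1 c1 c2 b2.
That gives 5 routes.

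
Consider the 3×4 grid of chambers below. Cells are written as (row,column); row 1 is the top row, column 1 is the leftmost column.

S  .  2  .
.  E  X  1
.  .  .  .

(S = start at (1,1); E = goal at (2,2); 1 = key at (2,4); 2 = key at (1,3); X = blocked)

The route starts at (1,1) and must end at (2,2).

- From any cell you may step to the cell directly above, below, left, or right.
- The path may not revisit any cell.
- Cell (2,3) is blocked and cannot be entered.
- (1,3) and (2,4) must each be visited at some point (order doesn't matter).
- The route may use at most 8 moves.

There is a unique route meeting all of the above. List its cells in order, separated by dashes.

The 8-move cap with required stops at (1,3), (2,4) leaves no slack for detours.
Route from (1,1): 3× right (reaching (1,4)), 2× down (reaching (3,4)), 2× left (reaching (3,2)), up to (2,2) — 8 moves in all.
Check: all required cells visited; 8 ≤ 8 moves.

(1,1) - (1,2) - (1,3) - (1,4) - (2,4) - (3,4) - (3,3) - (3,2) - (2,2)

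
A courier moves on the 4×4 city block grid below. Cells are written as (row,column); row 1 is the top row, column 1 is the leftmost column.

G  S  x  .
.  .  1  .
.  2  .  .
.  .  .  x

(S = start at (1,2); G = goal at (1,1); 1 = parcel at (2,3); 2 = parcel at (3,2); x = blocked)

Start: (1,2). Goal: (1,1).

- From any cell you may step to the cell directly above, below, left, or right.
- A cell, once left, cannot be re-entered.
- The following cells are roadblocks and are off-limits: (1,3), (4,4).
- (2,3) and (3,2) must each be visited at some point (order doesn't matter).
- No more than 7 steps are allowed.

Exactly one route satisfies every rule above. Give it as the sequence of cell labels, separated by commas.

The 7-move cap with required stops at (2,3), (3,2) leaves no slack for detours.
Route from (1,2): down 1 to (2,2), right 1 to (2,3), down 1 to (3,3), left 2 to (3,1), up 2 to (1,1) — 7 moves in all.
Check: all required cells visited; 7 ≤ 7 moves.

(1,2), (2,2), (2,3), (3,3), (3,2), (3,1), (2,1), (1,1)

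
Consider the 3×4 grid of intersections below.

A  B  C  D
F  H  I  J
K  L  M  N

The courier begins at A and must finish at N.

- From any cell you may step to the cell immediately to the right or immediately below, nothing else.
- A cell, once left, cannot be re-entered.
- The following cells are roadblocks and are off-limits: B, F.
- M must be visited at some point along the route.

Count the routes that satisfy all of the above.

0

A right/down-only route from A to N makes exactly 2 down-moves and 3 right-moves in some order.
With no other constraints that would be C(5,2) = 10 routes.
Split at M and multiply the segment counts (each segment already excludes blocked cells): A→M: 0; M→N: 1; product = 0.
No route satisfies every constraint, so the count is 0.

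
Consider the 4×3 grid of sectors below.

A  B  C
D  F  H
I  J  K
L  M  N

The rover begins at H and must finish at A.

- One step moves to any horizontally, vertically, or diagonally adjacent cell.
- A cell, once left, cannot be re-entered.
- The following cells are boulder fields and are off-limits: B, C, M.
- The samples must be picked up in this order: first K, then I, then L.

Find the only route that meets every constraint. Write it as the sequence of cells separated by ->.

The waypoints must appear in the order K, I, L, with no cell reused.
Route from H: down 1 to K, up-left 1 to F, down-left 1 to I, down 1 to L, up-right 1 to J, up-left 1 to D, up 1 to A — 7 moves in all.
Check: order respected (K at step 1, I at step 3, L at step 4).

H -> K -> F -> I -> L -> J -> D -> A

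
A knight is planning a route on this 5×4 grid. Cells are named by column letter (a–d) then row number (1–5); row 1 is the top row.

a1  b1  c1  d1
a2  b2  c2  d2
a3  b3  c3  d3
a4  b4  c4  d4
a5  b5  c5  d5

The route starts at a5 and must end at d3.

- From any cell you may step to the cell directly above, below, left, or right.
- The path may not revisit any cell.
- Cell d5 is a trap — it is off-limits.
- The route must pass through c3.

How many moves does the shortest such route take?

Any route passes through c3 somewhere between a5 and d3. Summing Manhattan distances along the two legs (a5 → c3 → d3) gives a lower bound of 4 + 1 = 5 moves.
A route of 5 moves achieves this: a5 → a4 → a3 → b3 → c3 → d3.
Since 5 matches the lower bound, it is optimal.

5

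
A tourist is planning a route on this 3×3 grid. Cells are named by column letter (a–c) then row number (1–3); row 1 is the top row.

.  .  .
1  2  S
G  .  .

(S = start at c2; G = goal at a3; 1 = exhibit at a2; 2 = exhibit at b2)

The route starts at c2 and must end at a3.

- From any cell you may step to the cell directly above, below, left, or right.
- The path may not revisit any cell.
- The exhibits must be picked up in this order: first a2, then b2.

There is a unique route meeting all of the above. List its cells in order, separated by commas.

The waypoints must appear in the order a2, b2, with no cell reused.
Route from c2: up to c1, 2× left (reaching a1), down to a2, right to b2, down to b3, left to a3 — 7 moves in all.
Check: order respected (1 at step 4, 2 at step 5).

c2, c1, b1, a1, a2, b2, b3, a3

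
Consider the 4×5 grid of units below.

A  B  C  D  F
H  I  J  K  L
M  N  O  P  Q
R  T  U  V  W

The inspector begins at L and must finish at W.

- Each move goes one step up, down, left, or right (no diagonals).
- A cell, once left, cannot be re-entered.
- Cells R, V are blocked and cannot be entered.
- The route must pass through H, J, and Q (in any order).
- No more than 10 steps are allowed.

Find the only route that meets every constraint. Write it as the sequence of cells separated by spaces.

The 10-move cap with required stops at H, J, Q leaves no slack for detours.
Route from L: 4× left (reaching H), down to M, 4× right (reaching Q), down to W — 10 moves in all.
Check: all required cells visited; 10 ≤ 10 moves.

L K J I H M N O P Q W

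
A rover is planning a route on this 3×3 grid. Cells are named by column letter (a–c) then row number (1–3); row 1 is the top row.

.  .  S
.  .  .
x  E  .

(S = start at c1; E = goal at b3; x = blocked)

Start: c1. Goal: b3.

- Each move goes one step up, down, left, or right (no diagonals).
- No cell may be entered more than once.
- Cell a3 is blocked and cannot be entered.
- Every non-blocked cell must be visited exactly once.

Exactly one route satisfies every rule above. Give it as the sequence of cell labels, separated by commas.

Need to visit all 8 open cells exactly once, starting at c1 and ending at b3.
Cell c3 has only two open neighbours (c2 and b3), so the path must pass straight through it: one of those is the cell it's entered from and the other is where it exits.
Route from c1: left 2 to a1, down 1 to a2, right 2 to c2, down 1 to c3, left 1 to b3 — 7 moves in all.
Check: all 8 open cells covered.

c1, b1, a1, a2, b2, c2, c3, b3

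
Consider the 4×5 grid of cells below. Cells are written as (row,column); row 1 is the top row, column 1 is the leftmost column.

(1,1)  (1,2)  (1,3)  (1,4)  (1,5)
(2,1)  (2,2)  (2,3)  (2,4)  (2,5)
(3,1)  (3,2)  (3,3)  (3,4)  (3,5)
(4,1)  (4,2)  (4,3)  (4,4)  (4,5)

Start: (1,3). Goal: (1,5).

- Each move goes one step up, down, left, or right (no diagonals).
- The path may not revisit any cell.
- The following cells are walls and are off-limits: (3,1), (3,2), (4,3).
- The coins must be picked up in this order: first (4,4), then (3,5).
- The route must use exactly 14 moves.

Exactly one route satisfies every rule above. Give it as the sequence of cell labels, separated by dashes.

The waypoints must appear in the order (4,4), (3,5), with no cell reused.
Route from (1,3): 2× left (reaching (1,1)), down to (2,1), 2× right (reaching (2,3)), down to (3,3), right to (3,4), down to (4,4), right to (4,5), 2× up (reaching (2,5)), left to (2,4), up to (1,4), right to (1,5) — 14 moves in all.
Check: order respected ((4,4) at step 8, (3,5) at step 10); 14 moves as required.

(1,3) - (1,2) - (1,1) - (2,1) - (2,2) - (2,3) - (3,3) - (3,4) - (4,4) - (4,5) - (3,5) - (2,5) - (2,4) - (1,4) - (1,5)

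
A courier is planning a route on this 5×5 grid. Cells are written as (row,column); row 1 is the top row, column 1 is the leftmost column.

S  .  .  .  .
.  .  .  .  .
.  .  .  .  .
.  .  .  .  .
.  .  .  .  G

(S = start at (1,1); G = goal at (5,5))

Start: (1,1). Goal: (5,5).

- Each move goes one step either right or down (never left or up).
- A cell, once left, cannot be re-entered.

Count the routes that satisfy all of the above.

70

A right/down-only route from (1,1) to (5,5) makes exactly 4 down-moves and 4 right-moves in some order.
With no other constraints that would be C(8,4) = 70 routes.
That gives 70 routes.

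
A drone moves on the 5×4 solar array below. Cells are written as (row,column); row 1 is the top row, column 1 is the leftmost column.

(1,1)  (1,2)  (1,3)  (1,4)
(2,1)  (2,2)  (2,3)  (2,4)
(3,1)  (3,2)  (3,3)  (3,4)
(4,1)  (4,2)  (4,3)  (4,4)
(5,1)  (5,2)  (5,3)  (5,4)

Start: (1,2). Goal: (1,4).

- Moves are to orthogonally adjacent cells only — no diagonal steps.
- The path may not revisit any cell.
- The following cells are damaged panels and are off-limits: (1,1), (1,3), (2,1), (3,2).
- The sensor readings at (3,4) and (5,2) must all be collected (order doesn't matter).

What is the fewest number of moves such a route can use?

12

Any route passes through (3,4) and (5,2) in some order between (1,2) and (1,4). Summing Manhattan distances along each leg and taking the cheapest ordering ((1,2) → (5,2) → (3,4) → (1,4)) gives a lower bound of 4 + 4 + 2 = 10 moves.
That bound ignores the blocked cells. Measuring each leg by the fewest moves that actually steer around them ((1,2)→(5,2): 6; (5,2)→(3,4): 4; (3,4)→(1,4): 2) raises the lower bound to 12.
A route of 12 moves exists: (1,2) → (2,2) → (2,3) → (3,3) → (4,3) → (4,2) → (5,2) → (5,3) → (5,4) → (4,4) → (3,4) → (2,4) → (1,4).
Since 12 matches that lower bound, it is optimal.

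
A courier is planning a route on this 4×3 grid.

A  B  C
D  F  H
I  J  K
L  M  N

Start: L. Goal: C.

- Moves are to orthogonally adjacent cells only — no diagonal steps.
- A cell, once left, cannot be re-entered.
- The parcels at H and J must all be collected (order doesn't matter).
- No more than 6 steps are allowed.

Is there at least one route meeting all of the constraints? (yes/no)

yes

One route that works: L → I → J → F → H → C.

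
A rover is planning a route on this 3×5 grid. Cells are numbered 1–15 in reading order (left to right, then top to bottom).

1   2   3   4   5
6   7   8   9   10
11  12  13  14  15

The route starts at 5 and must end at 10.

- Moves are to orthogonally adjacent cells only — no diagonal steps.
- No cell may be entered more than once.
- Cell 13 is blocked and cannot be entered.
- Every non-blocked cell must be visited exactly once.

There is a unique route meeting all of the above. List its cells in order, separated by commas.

Need to visit all 14 open cells exactly once, starting at 5 and ending at 10.
Cell 12 has only two open neighbours (7 and 11), so the path must pass straight through it: one of those is the cell it's entered from and the other is where it exits.
Route from 5: left 4 to 1, down 2 to 11, right 1 to 12, up 1 to 7, right 2 to 9, down 1 to 14, right 1 to 15, up 1 to 10 — 13 moves in all.
Check: all 14 open cells covered.

5, 4, 3, 2, 1, 6, 11, 12, 7, 8, 9, 14, 15, 10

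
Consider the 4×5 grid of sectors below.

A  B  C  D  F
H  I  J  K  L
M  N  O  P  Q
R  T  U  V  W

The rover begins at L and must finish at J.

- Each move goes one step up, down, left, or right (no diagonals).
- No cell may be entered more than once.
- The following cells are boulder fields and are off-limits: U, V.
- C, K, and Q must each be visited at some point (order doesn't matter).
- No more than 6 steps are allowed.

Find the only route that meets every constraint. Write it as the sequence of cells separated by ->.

L -> Q -> P -> K -> D -> C -> J

Any route must reach C, K, and Q and still end at J within 6 moves, so the order of the required stops is forced.
Route from L: down to Q, left to P, 2× up (reaching D), left to C, down to J — 6 moves in all.
Check: all required cells visited; 6 ≤ 6 moves.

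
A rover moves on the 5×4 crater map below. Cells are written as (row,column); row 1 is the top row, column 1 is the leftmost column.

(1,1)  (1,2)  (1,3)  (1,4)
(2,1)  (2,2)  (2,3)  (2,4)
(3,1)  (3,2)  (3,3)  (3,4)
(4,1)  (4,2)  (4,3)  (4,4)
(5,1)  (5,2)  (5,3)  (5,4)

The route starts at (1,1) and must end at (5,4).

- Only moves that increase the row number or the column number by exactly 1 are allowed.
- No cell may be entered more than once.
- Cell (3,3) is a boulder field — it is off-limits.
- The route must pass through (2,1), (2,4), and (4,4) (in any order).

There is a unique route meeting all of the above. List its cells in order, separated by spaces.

Moves only go right or down, so the column and row indices never decrease.
Route from (1,1): down 1 to (2,1), right 3 to (2,4), down 3 to (5,4) — 7 moves in all.
Check: all required cells visited.

(1,1) (2,1) (2,2) (2,3) (2,4) (3,4) (4,4) (5,4)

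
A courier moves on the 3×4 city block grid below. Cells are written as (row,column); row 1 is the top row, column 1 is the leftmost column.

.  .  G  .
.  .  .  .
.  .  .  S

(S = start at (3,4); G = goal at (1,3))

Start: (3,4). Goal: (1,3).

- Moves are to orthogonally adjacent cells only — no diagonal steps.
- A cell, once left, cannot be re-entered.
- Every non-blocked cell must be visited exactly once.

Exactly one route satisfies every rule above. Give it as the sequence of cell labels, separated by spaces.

(3,4) (3,3) (3,2) (3,1) (2,1) (1,1) (1,2) (2,2) (2,3) (2,4) (1,4) (1,3)

Need to visit all 12 open cells exactly once, starting at (3,4) and ending at (1,3).
Cell (3,1) has only two open neighbours ((2,1) and (3,2)), so the path must pass straight through it: one of those is the cell it's entered from and the other is where it exits.
Route from (3,4): left 3 to (3,1), up 2 to (1,1), right 1 to (1,2), down 1 to (2,2), right 2 to (2,4), up 1 to (1,4), left 1 to (1,3) — 11 moves in all.
Check: all 12 open cells covered.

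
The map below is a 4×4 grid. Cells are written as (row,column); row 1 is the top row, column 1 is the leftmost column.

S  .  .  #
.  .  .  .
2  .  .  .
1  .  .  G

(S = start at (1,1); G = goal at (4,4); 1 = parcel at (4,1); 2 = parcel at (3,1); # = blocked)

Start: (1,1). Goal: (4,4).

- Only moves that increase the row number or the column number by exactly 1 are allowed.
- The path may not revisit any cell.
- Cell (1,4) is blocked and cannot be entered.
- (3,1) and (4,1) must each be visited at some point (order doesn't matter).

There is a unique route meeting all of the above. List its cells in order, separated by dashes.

Moves only go right or down, so the column and row indices never decrease.
Route from (1,1): down 3 to (4,1), right 3 to (4,4) — 6 moves in all.
Check: all required cells visited.

(1,1) - (2,1) - (3,1) - (4,1) - (4,2) - (4,3) - (4,4)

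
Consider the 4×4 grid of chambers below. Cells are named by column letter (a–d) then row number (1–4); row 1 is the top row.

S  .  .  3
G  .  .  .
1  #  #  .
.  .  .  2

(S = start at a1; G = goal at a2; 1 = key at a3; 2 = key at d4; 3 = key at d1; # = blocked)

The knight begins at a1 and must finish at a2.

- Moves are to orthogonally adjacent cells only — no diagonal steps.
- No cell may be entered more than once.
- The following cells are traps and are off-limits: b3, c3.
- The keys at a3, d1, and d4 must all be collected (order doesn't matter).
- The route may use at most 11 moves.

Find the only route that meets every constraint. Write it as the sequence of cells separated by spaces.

The 11-move cap with required stops at a3, d1, d4 leaves no slack for detours.
Route from a1: 3× right (reaching d1), 3× down (reaching d4), 3× left (reaching a4), 2× up (reaching a2) — 11 moves in all.
Check: all required cells visited; 11 ≤ 11 moves.

a1 b1 c1 d1 d2 d3 d4 c4 b4 a4 a3 a2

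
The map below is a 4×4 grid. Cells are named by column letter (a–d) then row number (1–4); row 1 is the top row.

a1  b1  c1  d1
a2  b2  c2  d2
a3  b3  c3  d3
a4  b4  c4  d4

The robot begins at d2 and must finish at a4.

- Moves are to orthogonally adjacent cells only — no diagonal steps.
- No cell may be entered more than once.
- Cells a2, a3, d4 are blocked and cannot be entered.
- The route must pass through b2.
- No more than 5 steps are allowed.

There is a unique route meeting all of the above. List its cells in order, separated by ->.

d2 -> c2 -> b2 -> b3 -> b4 -> a4

The budget equals the shortest possible length, so every move has to be on a shortest route through the required cells.
Route from d2: 2× left (reaching b2), 2× down (reaching b4), left to a4 — 5 moves in all.
Check: all required cells visited; 5 ≤ 5 moves.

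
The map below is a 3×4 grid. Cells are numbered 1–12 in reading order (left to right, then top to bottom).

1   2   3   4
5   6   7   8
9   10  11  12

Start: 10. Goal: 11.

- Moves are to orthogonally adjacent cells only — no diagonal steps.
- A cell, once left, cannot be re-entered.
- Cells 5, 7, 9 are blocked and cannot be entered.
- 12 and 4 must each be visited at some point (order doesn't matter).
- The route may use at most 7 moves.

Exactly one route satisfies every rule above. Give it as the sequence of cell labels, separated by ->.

10 -> 6 -> 2 -> 3 -> 4 -> 8 -> 12 -> 11

Any route must reach 12 and 4 and still end at 11 within 7 moves, so the order of the required stops is forced.
Route from 10: up 2 to 2, right 2 to 4, down 2 to 12, left 1 to 11 — 7 moves in all.
Check: all required cells visited; 7 ≤ 7 moves.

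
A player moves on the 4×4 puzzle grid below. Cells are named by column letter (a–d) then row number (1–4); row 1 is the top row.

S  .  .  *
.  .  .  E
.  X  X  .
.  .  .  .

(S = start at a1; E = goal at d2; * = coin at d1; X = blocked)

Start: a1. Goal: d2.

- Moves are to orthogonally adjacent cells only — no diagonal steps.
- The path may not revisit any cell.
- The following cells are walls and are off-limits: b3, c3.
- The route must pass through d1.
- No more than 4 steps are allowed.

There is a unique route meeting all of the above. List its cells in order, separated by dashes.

The 4-move cap with required stops at d1 leaves no slack for detours.
Route from a1: 3× right (reaching d1), down to d2 — 4 moves in all.
Check: all required cells visited; 4 ≤ 4 moves.

a1 - b1 - c1 - d1 - d2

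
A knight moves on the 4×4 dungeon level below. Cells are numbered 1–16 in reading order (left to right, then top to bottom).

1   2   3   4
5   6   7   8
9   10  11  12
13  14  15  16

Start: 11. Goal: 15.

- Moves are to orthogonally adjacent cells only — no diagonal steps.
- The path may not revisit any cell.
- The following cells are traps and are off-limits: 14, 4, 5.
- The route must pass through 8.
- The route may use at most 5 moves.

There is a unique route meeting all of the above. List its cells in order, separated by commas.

Any route must reach 8 and still end at 15 within 5 moves, so the order of the required stops is forced.
Route from 11: up 1 to 7, right 1 to 8, down 2 to 16, left 1 to 15 — 5 moves in all.
Check: all required cells visited; 5 ≤ 5 moves.

11, 7, 8, 12, 16, 15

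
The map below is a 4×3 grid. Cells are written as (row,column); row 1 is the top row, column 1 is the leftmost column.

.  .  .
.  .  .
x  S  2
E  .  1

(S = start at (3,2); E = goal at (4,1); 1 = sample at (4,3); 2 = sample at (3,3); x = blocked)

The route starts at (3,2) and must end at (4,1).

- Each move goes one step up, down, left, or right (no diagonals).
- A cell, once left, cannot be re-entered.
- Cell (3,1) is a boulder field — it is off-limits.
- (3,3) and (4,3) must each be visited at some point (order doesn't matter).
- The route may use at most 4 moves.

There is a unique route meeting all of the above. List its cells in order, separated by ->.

Any route must reach (3,3) and (4,3) and still end at (4,1) within 4 moves, so the order of the required stops is forced.
Route from (3,2): right to (3,3), down to (4,3), 2× left (reaching (4,1)) — 4 moves in all.
Check: all required cells visited; 4 ≤ 4 moves.

(3,2) -> (3,3) -> (4,3) -> (4,2) -> (4,1)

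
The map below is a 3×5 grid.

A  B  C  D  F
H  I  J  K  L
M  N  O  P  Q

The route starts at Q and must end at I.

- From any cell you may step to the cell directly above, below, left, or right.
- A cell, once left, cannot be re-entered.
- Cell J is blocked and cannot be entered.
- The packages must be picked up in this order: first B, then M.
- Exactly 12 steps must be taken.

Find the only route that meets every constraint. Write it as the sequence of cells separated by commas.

Q, P, K, L, F, D, C, B, A, H, M, N, I

The waypoints must appear in the order B, M, with no cell reused.
Route from Q: left 1 to P, up 1 to K, right 1 to L, up 1 to F, left 4 to A, down 2 to M, right 1 to N, up 1 to I — 12 moves in all.
Check: order respected (B at step 7, M at step 10); 12 moves as required.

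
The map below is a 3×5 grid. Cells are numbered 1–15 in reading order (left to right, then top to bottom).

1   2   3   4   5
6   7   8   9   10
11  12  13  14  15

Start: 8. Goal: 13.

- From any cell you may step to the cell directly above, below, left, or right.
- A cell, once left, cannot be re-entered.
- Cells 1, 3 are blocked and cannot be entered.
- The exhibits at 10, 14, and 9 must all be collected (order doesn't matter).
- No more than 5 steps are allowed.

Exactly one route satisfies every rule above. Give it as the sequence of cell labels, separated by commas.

Any route must reach 10, 14, and 9 and still end at 13 within 5 moves, so the order of the required stops is forced.
Route from 8: 2× right (reaching 10), down to 15, 2× left (reaching 13) — 5 moves in all.
Check: all required cells visited; 5 ≤ 5 moves.

8, 9, 10, 15, 14, 13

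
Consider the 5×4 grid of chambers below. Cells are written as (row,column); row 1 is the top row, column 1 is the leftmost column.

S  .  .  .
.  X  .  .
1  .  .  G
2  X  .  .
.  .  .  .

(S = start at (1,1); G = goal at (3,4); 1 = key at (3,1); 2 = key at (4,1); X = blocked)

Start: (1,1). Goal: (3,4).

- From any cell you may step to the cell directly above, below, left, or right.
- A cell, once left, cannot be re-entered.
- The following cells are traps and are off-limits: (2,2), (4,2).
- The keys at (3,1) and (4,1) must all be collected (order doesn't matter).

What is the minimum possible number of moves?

Any route passes through (3,1) and (4,1) in some order between (1,1) and (3,4). Summing Manhattan distances along each leg and taking the cheapest ordering ((1,1) → (3,1) → (4,1) → (3,4)) gives a lower bound of 2 + 1 + 4 = 7 moves.
The shortest route satisfying every rule uses 9 moves: (1,1) → (2,1) → (3,1) → (4,1) → (5,1) → (5,2) → (5,3) → (4,3) → (3,3) → (3,4).
The no-revisit rule (legs can't share cells) pushes the minimum above the 7-move bound; an exhaustive check rules out every length from 7 to 8, leaving 9 as the minimum.

9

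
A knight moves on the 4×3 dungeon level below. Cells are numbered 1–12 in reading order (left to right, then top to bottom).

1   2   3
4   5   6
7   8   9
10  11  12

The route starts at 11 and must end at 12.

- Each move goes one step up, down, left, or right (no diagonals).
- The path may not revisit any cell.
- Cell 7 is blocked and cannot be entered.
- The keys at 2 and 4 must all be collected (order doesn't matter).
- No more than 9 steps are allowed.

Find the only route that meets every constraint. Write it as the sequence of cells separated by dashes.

11 - 8 - 5 - 4 - 1 - 2 - 3 - 6 - 9 - 12

The 9-move cap with required stops at 2, 4 leaves no slack for detours.
Route from 11: 2× up (reaching 5), left to 4, up to 1, 2× right (reaching 3), 3× down (reaching 12) — 9 moves in all.
Check: all required cells visited; 9 ≤ 9 moves.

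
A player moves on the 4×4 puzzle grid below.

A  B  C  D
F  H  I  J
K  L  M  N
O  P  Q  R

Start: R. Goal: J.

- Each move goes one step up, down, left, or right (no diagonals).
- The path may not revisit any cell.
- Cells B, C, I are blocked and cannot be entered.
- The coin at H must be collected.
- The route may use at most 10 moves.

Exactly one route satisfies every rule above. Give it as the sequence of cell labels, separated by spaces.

Any route must reach H and still end at J within 10 moves, so the order of the required stops is forced.
Route from R: left 3 to O, up 2 to F, right 1 to H, down 1 to L, right 2 to N, up 1 to J — 10 moves in all.
Check: all required cells visited; 10 ≤ 10 moves.

R Q P O K F H L M N J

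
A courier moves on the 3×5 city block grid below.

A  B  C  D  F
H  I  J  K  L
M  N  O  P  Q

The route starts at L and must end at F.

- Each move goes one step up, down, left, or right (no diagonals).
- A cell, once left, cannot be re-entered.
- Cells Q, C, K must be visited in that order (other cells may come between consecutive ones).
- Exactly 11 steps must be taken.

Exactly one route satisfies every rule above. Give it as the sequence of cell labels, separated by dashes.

The waypoints must appear in the order Q, C, K, with no cell reused.
Route from L: down to Q, 3× left (reaching N), 2× up (reaching B), right to C, down to J, right to K, up to D, right to F — 11 moves in all.
Check: order respected (Q at step 1, C at step 7, K at step 9); 11 moves as required.

L - Q - P - O - N - I - B - C - J - K - D - F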